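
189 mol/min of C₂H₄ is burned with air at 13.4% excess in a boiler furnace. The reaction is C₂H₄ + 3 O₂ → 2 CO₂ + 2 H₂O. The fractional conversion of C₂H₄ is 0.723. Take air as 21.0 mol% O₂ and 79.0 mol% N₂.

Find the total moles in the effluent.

Stoichiometric O₂ = 3 × 189 = 567 mol/min; O₂ fed = 567 × 1.134 = 643 mol/min.
N₂ fed = 643 × 79/21 = 2419 mol/min.
Fuel reacted = 0.723 × 189 → ξ = 136.6 mol/min.
Outlet (n = n₀ + ν ξ):
  C₂H₄: 189 − 1(136.6) = 52.35
  O₂: 643 − 3(136.6) = 233
  N₂: 2419 (inert)
  CO₂: 0 + 2(136.6) = 273.3
  H₂O: 0 + 2(136.6) = 273.3
Total out = 52.35 + 233 + 2419 + 273.3 + 273.3 = 3251 mol/min.

3250 mol/min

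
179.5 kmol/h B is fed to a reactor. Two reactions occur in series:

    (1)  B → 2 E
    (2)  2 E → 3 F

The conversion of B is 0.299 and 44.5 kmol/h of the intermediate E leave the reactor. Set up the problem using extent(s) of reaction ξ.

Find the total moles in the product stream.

265 kmol/h

Conversion of B: B consumed = 1ξ₁ = 0.299 × 179.5 → ξ₁ = 53.67 kmol/h.
E balance: n_E = 0 + 2ξ₁ − 2ξ₂ = 44.5 → ξ₂ = (2·53.67 − 44.5)/2 = 31.42 kmol/h.
Outlet amounts (n = n₀ + Σ ν·ξ):
  B: 179.5 − 1(53.67) = 125.8
  E: 0 + 2(53.67) − 2(31.42) = 44.5
  F: 0 + 3(31.42) = 94.26
Total out = 125.8 + 44.5 + 94.26 = 264.6 kmol/h.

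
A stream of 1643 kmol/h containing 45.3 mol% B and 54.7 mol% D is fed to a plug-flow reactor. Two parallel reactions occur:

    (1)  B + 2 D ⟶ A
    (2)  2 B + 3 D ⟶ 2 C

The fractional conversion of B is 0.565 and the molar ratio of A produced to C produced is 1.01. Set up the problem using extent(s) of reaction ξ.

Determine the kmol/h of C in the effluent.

209 kmol/h

Conversion of B: B consumed = 0.565 × 744.3 = 420.5 kmol/h = 1ξ₁ + 2ξ₂.
Selectivity: 1ξ₁ / (2ξ₂) = 1.01 → ξ₁ = 2.02 ξ₂.
Substitute: (1·2.02 + 2) ξ₂ = 420.5 → ξ₂ = 104.6 kmol/h, ξ₁ = 211.3 kmol/h.
Outlet amounts (n = n₀ + Σ ν·ξ):
  B: 744.3 − 1(211.3) − 2(104.6) = 323.8
  D: 898.7 − 2(211.3) − 3(104.6) = 162.3
  A: 0 + 1(211.3) = 211.3
  C: 0 + 2(104.6) = 209.2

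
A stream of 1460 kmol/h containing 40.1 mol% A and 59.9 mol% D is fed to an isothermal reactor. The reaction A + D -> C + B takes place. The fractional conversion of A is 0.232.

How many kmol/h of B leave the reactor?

136 kmol/h

A reacted = 0.232 × 585.5 = 135.8 kmol/h; ν_A = −1, so ξ = 135.8/1 = 135.8 kmol/h.
Outlet amounts (n = n₀ + ν ξ):
  A: 585.5 − 1(135.8) = 449.6
  D: 874.5 − 1(135.8) = 738.7
  C: 0 + 1(135.8) = 135.8
  B: 0 + 1(135.8) = 135.8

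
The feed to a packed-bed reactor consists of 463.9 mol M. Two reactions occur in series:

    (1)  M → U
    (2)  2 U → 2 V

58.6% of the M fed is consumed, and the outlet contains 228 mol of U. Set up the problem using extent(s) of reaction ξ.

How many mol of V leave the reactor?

43.8 mol

Conversion of M: M consumed = 1ξ₁ = 0.586 × 463.9 → ξ₁ = 271.8 mol.
U balance: n_U = 0 + 1ξ₁ − 2ξ₂ = 228 → ξ₂ = (1·271.8 − 228)/2 = 21.92 mol.
Outlet amounts (n = n₀ + Σ ν·ξ):
  M: 463.9 − 1(271.8) = 192.1
  U: 0 + 1(271.8) − 2(21.92) = 228
  V: 0 + 2(21.92) = 43.85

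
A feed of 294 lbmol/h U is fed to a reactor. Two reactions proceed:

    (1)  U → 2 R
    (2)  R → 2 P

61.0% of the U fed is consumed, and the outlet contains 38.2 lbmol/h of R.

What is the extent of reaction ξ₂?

ξ₂ = 320 lbmol/h

Conversion of U: U consumed = 1ξ₁ = 0.61 × 294 → ξ₁ = 179.3 lbmol/h.
R balance: n_R = 0 + 2ξ₁ − 1ξ₂ = 38.2 → ξ₂ = (2·179.3 − 38.2)/1 = 320.5 lbmol/h.
Outlet amounts (n = n₀ + Σ ν·ξ):
  U: 294 − 1(179.3) = 114.7
  R: 0 + 2(179.3) − 1(320.5) = 38.2
  P: 0 + 2(320.5) = 641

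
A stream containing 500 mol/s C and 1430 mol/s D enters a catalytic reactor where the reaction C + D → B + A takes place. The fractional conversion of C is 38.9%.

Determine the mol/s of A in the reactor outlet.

C reacted = 0.389 × 500 = 194.5 mol/s; ν_C = −1, so ξ = 194.5/1 = 194.5 mol/s.
Outlet amounts (n = n₀ + ν ξ):
  C: 500 − 1(194.5) = 305.5
  D: 1430 − 1(194.5) = 1236
  B: 0 + 1(194.5) = 194.5
  A: 0 + 1(194.5) = 194.5

194 mol/s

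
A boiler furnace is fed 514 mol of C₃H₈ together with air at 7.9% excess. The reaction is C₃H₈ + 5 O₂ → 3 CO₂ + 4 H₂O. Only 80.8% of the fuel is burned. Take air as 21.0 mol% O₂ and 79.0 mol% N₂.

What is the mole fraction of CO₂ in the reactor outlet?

0.0882

Stoichiometric O₂ = 5 × 514 = 2570 mol; O₂ fed = 2570 × 1.079 = 2773 mol.
N₂ fed = 2773 × 79/21 = 10430 mol.
Fuel reacted = 0.808 × 514 → ξ = 415.3 mol.
Outlet (n = n₀ + ν ξ):
  C₃H₈: 514 − 1(415.3) = 98.69
  O₂: 2773 − 5(415.3) = 696.5
  N₂: 10430 (inert)
  CO₂: 0 + 3(415.3) = 1246
  H₂O: 0 + 4(415.3) = 1661
Total out = 14130 mol; y_CO₂ = 1246 / 14130 = 0.08815.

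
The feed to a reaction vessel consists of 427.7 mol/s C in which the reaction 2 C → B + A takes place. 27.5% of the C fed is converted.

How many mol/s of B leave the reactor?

58.8 mol/s

C reacted = 0.275 × 427.7 = 117.6 mol/s; ν_C = −2, so ξ = 117.6/2 = 58.81 mol/s.
Outlet amounts (n = n₀ + ν ξ):
  C: 427.7 − 2(58.81) = 310.1
  B: 0 + 1(58.81) = 58.81
  A: 0 + 1(58.81) = 58.81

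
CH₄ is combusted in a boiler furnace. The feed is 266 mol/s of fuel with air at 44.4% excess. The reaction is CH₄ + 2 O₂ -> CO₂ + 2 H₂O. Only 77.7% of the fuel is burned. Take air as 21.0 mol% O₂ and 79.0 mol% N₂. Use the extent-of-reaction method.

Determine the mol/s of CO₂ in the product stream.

207 mol/s

Stoichiometric O₂ = 2 × 266 = 532 mol/s; O₂ fed = 532 × 1.444 = 768.2 mol/s.
N₂ fed = 768.2 × 79/21 = 2890 mol/s.
Fuel reacted = 0.777 × 266 → ξ = 206.7 mol/s.
Outlet (n = n₀ + ν ξ):
  CH₄: 266 − 1(206.7) = 59.32
  O₂: 768.2 − 2(206.7) = 354.8
  N₂: 2890 (inert)
  CO₂: 0 + 1(206.7) = 206.7
  H₂O: 0 + 2(206.7) = 413.4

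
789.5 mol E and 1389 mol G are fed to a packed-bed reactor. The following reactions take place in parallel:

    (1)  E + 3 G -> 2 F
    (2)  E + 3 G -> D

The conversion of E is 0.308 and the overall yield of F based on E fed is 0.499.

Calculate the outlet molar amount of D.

Yield of F: 2ξ₁ / 789.5 = 0.499 → ξ₁ = 197 mol.
Conversion of E: 1ξ₁ + 1ξ₂ = 0.308 × 789.5 = 243.2 → ξ₂ = 46.19 mol.
Outlet amounts (n = n₀ + Σ ν·ξ):
  E: 789.5 − 1(197) − 1(46.19) = 546.3
  G: 1389 − 3(197) − 3(46.19) = 659.5
  F: 0 + 2(197) = 394
  D: 0 + 1(46.19) = 46.19

46.2 mol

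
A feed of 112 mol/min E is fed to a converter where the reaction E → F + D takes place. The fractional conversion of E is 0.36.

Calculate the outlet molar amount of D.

E reacted = 0.36 × 112 = 40.32 mol/min; ν_E = −1, so ξ = 40.32/1 = 40.32 mol/min.
Outlet amounts (n = n₀ + ν ξ):
  E: 112 − 1(40.32) = 71.68
  F: 0 + 1(40.32) = 40.32
  D: 0 + 1(40.32) = 40.32

40.3 mol/min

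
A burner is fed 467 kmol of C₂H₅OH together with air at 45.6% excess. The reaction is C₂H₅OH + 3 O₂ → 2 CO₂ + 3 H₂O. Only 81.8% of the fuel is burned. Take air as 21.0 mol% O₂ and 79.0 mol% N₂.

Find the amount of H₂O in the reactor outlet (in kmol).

Stoichiometric O₂ = 3 × 467 = 1401 kmol; O₂ fed = 1401 × 1.456 = 2040 kmol.
N₂ fed = 2040 × 79/21 = 7674 kmol.
Fuel reacted = 0.818 × 467 → ξ = 382 kmol.
Outlet (n = n₀ + ν ξ):
  C₂H₅OH: 467 − 1(382) = 84.99
  O₂: 2040 − 3(382) = 893.8
  N₂: 7674 (inert)
  CO₂: 0 + 2(382) = 764
  H₂O: 0 + 3(382) = 1146

1150 kmol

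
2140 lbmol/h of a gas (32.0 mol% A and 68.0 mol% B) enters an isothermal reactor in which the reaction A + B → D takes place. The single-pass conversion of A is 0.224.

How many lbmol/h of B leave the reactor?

1300 lbmol/h

A reacted = 0.224 × 684.8 = 153.4 lbmol/h; ν_A = −1, so ξ = 153.4/1 = 153.4 lbmol/h.
Outlet amounts (n = n₀ + ν ξ):
  A: 684.8 − 1(153.4) = 531.4
  B: 1455 − 1(153.4) = 1302
  D: 0 + 1(153.4) = 153.4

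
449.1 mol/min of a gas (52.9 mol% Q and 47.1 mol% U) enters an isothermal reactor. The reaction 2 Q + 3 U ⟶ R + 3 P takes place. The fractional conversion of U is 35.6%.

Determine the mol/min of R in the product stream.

U reacted = 0.356 × 211.5 = 75.3 mol/min; ν_U = −3, so ξ = 75.3/3 = 25.1 mol/min.
Outlet amounts (n = n₀ + ν ξ):
  Q: 237.6 − 2(25.1) = 187.4
  U: 211.5 − 3(25.1) = 136.2
  R: 0 + 1(25.1) = 25.1
  P: 0 + 3(25.1) = 75.3

25.1 mol/min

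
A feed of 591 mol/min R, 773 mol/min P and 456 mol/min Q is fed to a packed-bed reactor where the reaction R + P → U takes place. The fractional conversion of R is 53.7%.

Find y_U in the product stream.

R reacted = 0.537 × 591 = 317.4 mol/min; ν_R = −1, so ξ = 317.4/1 = 317.4 mol/min.
Outlet amounts (n = n₀ + ν ξ):
  R: 591 − 1(317.4) = 273.6
  P: 773 − 1(317.4) = 455.6
  U: 0 + 1(317.4) = 317.4
  Q: 456 (inert)
Total out = 1503 mol/min; y_U = 317.4 / 1503 = 0.2112.

0.211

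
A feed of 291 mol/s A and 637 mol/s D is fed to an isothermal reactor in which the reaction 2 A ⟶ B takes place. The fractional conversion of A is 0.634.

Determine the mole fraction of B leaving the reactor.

0.11

A reacted = 0.634 × 291 = 184.5 mol/s; ν_A = −2, so ξ = 184.5/2 = 92.25 mol/s.
Outlet amounts (n = n₀ + ν ξ):
  A: 291 − 2(92.25) = 106.5
  B: 0 + 1(92.25) = 92.25
  D: 637 (inert)
Total out = 835.8 mol/s; y_B = 92.25 / 835.8 = 0.1104.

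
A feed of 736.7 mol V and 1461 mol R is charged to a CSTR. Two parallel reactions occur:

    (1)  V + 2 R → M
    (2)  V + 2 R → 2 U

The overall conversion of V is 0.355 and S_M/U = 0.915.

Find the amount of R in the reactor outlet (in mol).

938 mol

Conversion of V: V consumed = 0.355 × 736.7 = 261.5 mol = 1ξ₁ + 1ξ₂.
Selectivity: 1ξ₁ / (2ξ₂) = 0.915 → ξ₁ = 1.83 ξ₂.
Substitute: (1·1.83 + 1) ξ₂ = 261.5 → ξ₂ = 92.41 mol, ξ₁ = 169.1 mol.
Outlet amounts (n = n₀ + Σ ν·ξ):
  V: 736.7 − 1(169.1) − 1(92.41) = 475.2
  R: 1461 − 2(169.1) − 2(92.41) = 937.9
  M: 0 + 1(169.1) = 169.1
  U: 0 + 2(92.41) = 184.8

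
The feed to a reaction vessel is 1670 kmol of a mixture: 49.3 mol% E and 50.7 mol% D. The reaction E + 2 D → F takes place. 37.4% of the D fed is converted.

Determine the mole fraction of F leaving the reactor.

0.117

D reacted = 0.374 × 846.7 = 316.7 kmol; ν_D = −2, so ξ = 316.7/2 = 158.3 kmol.
Outlet amounts (n = n₀ + ν ξ):
  E: 823.3 − 1(158.3) = 665
  D: 846.7 − 2(158.3) = 530
  F: 0 + 1(158.3) = 158.3
Total out = 1353 kmol; y_F = 158.3 / 1353 = 0.117.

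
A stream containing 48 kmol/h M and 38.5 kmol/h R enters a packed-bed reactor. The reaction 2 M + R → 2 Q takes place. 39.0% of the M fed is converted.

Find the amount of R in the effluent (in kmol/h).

M reacted = 0.39 × 48 = 18.72 kmol/h; ν_M = −2, so ξ = 18.72/2 = 9.36 kmol/h.
Outlet amounts (n = n₀ + ν ξ):
  M: 48 − 2(9.36) = 29.28
  R: 38.5 − 1(9.36) = 29.14
  Q: 0 + 2(9.36) = 18.72

29.1 kmol/h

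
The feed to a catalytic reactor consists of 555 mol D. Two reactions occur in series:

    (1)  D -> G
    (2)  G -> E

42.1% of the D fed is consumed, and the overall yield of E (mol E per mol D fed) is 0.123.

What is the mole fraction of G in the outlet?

0.298

Conversion of D: D consumed = 1ξ₁ = 0.421 × 555 → ξ₁ = 233.7 mol.
Yield of E: 1ξ₂ / 555 = 0.123 → ξ₂ = 68.27 mol.
Outlet amounts (n = n₀ + Σ ν·ξ):
  D: 555 − 1(233.7) = 321.3
  G: 0 + 1(233.7) − 1(68.27) = 165.4
  E: 0 + 1(68.27) = 68.27
Total out = 555 mol; y_G = 165.4 / 555 = 0.298.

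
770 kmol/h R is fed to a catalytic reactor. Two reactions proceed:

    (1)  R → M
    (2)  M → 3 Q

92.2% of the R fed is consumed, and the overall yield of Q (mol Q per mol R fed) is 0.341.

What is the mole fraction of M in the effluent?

Conversion of R: R consumed = 1ξ₁ = 0.922 × 770 → ξ₁ = 709.9 kmol/h.
Yield of Q: 3ξ₂ / 770 = 0.341 → ξ₂ = 87.52 kmol/h.
Outlet amounts (n = n₀ + Σ ν·ξ):
  R: 770 − 1(709.9) = 60.06
  M: 0 + 1(709.9) − 1(87.52) = 622.4
  Q: 0 + 3(87.52) = 262.6
Total out = 945 kmol/h; y_M = 622.4 / 945 = 0.6586.

0.659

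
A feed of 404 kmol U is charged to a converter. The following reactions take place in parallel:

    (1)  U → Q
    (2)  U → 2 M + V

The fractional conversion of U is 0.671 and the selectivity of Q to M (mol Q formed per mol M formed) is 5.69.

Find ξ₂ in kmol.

ξ₂ = 21.9 kmol

Conversion of U: U consumed = 0.671 × 404 = 271.1 kmol = 1ξ₁ + 1ξ₂.
Selectivity: 1ξ₁ / (2ξ₂) = 5.69 → ξ₁ = 11.38 ξ₂.
Substitute: (1·11.38 + 1) ξ₂ = 271.1 → ξ₂ = 21.9 kmol, ξ₁ = 249.2 kmol.
Outlet amounts (n = n₀ + Σ ν·ξ):
  U: 404 − 1(249.2) − 1(21.9) = 132.9
  Q: 0 + 1(249.2) = 249.2
  M: 0 + 2(21.9) = 43.79
  V: 0 + 1(21.9) = 21.9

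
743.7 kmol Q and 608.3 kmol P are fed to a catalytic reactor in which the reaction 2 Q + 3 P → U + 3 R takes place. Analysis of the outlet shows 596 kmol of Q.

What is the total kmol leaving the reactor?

For Q: n = n₀ − 2ξ → 596 = 743.7 − 2ξ, giving ξ = 73.85 kmol.
Outlet amounts (n = n₀ + ν ξ):
  Q: 743.7 − 2(73.85) = 596
  P: 608.3 − 3(73.85) = 386.7
  U: 0 + 1(73.85) = 73.85
  R: 0 + 3(73.85) = 221.6
Total out = 596 + 386.7 + 73.85 + 221.6 = 1278 kmol.

1280 kmol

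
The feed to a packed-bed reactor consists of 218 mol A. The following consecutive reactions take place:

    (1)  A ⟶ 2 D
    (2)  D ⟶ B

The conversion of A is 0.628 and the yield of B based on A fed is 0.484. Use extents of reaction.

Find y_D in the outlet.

0.474

Conversion of A: A consumed = 1ξ₁ = 0.628 × 218 → ξ₁ = 136.9 mol.
Yield of B: 1ξ₂ / 218 = 0.484 → ξ₂ = 105.5 mol.
Outlet amounts (n = n₀ + Σ ν·ξ):
  A: 218 − 1(136.9) = 81.1
  D: 0 + 2(136.9) − 1(105.5) = 168.3
  B: 0 + 1(105.5) = 105.5
Total out = 354.9 mol; y_D = 168.3 / 354.9 = 0.4742.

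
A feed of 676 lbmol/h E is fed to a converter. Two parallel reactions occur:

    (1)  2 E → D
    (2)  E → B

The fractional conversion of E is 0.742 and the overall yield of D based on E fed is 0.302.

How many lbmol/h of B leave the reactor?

93.3 lbmol/h

Yield of D: 1ξ₁ / 676 = 0.302 → ξ₁ = 204.2 lbmol/h.
Conversion of E: 2ξ₁ + 1ξ₂ = 0.742 × 676 = 501.6 → ξ₂ = 93.29 lbmol/h.
Outlet amounts (n = n₀ + Σ ν·ξ):
  E: 676 − 2(204.2) − 1(93.29) = 174.4
  D: 0 + 1(204.2) = 204.2
  B: 0 + 1(93.29) = 93.29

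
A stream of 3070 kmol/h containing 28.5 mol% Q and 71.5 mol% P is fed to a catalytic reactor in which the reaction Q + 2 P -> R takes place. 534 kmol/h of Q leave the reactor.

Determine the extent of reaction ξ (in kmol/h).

ξ = 341 kmol/h

For Q: n = n₀ − 1ξ → 534 = 875 − 1ξ, giving ξ = 341 kmol/h.
Outlet amounts (n = n₀ + ν ξ):
  Q: 875 − 1(341) = 534
  P: 2195 − 2(341) = 1513
  R: 0 + 1(341) = 341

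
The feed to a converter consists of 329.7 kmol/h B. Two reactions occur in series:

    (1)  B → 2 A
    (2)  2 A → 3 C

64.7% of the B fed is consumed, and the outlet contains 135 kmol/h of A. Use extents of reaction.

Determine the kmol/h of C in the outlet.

437 kmol/h

Conversion of B: B consumed = 1ξ₁ = 0.647 × 329.7 → ξ₁ = 213.3 kmol/h.
A balance: n_A = 0 + 2ξ₁ − 2ξ₂ = 135 → ξ₂ = (2·213.3 − 135)/2 = 145.8 kmol/h.
Outlet amounts (n = n₀ + Σ ν·ξ):
  B: 329.7 − 1(213.3) = 116.4
  A: 0 + 2(213.3) − 2(145.8) = 135
  C: 0 + 3(145.8) = 437.4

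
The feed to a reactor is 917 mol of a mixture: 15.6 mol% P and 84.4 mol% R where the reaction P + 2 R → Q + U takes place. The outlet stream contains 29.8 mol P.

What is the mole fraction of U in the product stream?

0.141

For P: n = n₀ − 1ξ → 29.8 = 143.1 − 1ξ, giving ξ = 113.3 mol.
Outlet amounts (n = n₀ + ν ξ):
  P: 143.1 − 1(113.3) = 29.8
  R: 773.9 − 2(113.3) = 547.4
  Q: 0 + 1(113.3) = 113.3
  U: 0 + 1(113.3) = 113.3
Total out = 803.7 mol; y_U = 113.3 / 803.7 = 0.1409.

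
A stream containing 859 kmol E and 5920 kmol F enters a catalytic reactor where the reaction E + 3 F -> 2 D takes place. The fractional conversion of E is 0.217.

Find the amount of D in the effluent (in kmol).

E reacted = 0.217 × 859 = 186.4 kmol; ν_E = −1, so ξ = 186.4/1 = 186.4 kmol.
Outlet amounts (n = n₀ + ν ξ):
  E: 859 − 1(186.4) = 672.6
  F: 5920 − 3(186.4) = 5361
  D: 0 + 2(186.4) = 372.8

373 kmol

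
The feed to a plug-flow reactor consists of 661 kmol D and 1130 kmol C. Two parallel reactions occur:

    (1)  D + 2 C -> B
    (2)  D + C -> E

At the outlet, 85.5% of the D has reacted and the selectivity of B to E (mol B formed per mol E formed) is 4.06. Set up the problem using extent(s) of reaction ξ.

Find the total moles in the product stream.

772 kmol

Conversion of D: D consumed = 0.855 × 661 = 565.2 kmol = 1ξ₁ + 1ξ₂.
Selectivity: 1ξ₁ / (1ξ₂) = 4.06 → ξ₁ = 4.06 ξ₂.
Substitute: (1·4.06 + 1) ξ₂ = 565.2 → ξ₂ = 111.7 kmol, ξ₁ = 453.5 kmol.
Outlet amounts (n = n₀ + Σ ν·ξ):
  D: 661 − 1(453.5) − 1(111.7) = 95.85
  C: 1130 − 2(453.5) − 1(111.7) = 111.4
  B: 0 + 1(453.5) = 453.5
  E: 0 + 1(111.7) = 111.7
Total out = 95.85 + 111.4 + 453.5 + 111.7 = 772.4 kmol.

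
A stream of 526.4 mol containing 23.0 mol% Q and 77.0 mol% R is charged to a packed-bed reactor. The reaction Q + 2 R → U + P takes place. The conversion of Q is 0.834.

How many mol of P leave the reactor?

Q reacted = 0.834 × 121.1 = 101 mol; ν_Q = −1, so ξ = 101/1 = 101 mol.
Outlet amounts (n = n₀ + ν ξ):
  Q: 121.1 − 1(101) = 20.1
  R: 405.3 − 2(101) = 203.4
  U: 0 + 1(101) = 101
  P: 0 + 1(101) = 101

101 mol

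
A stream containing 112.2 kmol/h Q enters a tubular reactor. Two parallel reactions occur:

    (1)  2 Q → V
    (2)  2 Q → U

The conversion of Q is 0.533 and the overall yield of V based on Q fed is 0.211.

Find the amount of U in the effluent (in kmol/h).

6.23 kmol/h

Yield of V: 1ξ₁ / 112.2 = 0.211 → ξ₁ = 23.67 kmol/h.
Conversion of Q: 2ξ₁ + 2ξ₂ = 0.533 × 112.2 = 59.8 → ξ₂ = 6.227 kmol/h.
Outlet amounts (n = n₀ + Σ ν·ξ):
  Q: 112.2 − 2(23.67) − 2(6.227) = 52.4
  V: 0 + 1(23.67) = 23.67
  U: 0 + 1(6.227) = 6.227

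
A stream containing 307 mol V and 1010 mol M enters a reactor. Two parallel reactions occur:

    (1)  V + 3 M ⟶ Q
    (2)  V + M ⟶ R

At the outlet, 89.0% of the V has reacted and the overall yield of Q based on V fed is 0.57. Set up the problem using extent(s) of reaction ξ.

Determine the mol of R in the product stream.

98.2 mol

Yield of Q: 1ξ₁ / 307 = 0.57 → ξ₁ = 175 mol.
Conversion of V: 1ξ₁ + 1ξ₂ = 0.89 × 307 = 273.2 → ξ₂ = 98.24 mol.
Outlet amounts (n = n₀ + Σ ν·ξ):
  V: 307 − 1(175) − 1(98.24) = 33.77
  M: 1010 − 3(175) − 1(98.24) = 386.8
  Q: 0 + 1(175) = 175
  R: 0 + 1(98.24) = 98.24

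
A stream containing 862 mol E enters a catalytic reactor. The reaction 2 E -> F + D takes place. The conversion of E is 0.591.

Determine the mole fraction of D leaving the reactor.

E reacted = 0.591 × 862 = 509.4 mol; ν_E = −2, so ξ = 509.4/2 = 254.7 mol.
Outlet amounts (n = n₀ + ν ξ):
  E: 862 − 2(254.7) = 352.6
  F: 0 + 1(254.7) = 254.7
  D: 0 + 1(254.7) = 254.7
Total out = 862 mol; y_D = 254.7 / 862 = 0.2955.

0.295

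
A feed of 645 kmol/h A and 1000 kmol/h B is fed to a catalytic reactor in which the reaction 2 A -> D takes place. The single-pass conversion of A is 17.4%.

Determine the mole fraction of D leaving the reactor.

A reacted = 0.174 × 645 = 112.2 kmol/h; ν_A = −2, so ξ = 112.2/2 = 56.11 kmol/h.
Outlet amounts (n = n₀ + ν ξ):
  A: 645 − 2(56.11) = 532.8
  D: 0 + 1(56.11) = 56.11
  B: 1000 (inert)
Total out = 1589 kmol/h; y_D = 56.11 / 1589 = 0.03532.

0.0353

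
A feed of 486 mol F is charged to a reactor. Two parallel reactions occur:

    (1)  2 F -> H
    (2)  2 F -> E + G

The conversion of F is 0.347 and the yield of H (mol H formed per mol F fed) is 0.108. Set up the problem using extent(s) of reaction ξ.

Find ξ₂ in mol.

Yield of H: 1ξ₁ / 486 = 0.108 → ξ₁ = 52.49 mol.
Conversion of F: 2ξ₁ + 2ξ₂ = 0.347 × 486 = 168.6 → ξ₂ = 31.83 mol.
Outlet amounts (n = n₀ + Σ ν·ξ):
  F: 486 − 2(52.49) − 2(31.83) = 317.4
  H: 0 + 1(52.49) = 52.49
  E: 0 + 1(31.83) = 31.83
  G: 0 + 1(31.83) = 31.83

ξ₂ = 31.8 mol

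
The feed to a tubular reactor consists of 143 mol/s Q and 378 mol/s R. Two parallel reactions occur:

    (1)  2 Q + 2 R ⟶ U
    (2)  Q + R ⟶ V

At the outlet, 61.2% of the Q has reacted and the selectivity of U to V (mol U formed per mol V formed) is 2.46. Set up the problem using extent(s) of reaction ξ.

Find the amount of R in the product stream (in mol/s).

290 mol/s

Conversion of Q: Q consumed = 0.612 × 143 = 87.52 mol/s = 2ξ₁ + 1ξ₂.
Selectivity: 1ξ₁ / (1ξ₂) = 2.46 → ξ₁ = 2.46 ξ₂.
Substitute: (2·2.46 + 1) ξ₂ = 87.52 → ξ₂ = 14.78 mol/s, ξ₁ = 36.37 mol/s.
Outlet amounts (n = n₀ + Σ ν·ξ):
  Q: 143 − 2(36.37) − 1(14.78) = 55.48
  R: 378 − 2(36.37) − 1(14.78) = 290.5
  U: 0 + 1(36.37) = 36.37
  V: 0 + 1(14.78) = 14.78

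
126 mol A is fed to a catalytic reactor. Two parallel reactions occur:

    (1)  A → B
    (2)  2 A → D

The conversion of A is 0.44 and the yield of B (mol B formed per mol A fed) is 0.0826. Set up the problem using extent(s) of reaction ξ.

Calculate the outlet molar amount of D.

Yield of B: 1ξ₁ / 126 = 0.0826 → ξ₁ = 10.41 mol.
Conversion of A: 1ξ₁ + 2ξ₂ = 0.44 × 126 = 55.44 → ξ₂ = 22.52 mol.
Outlet amounts (n = n₀ + Σ ν·ξ):
  A: 126 − 1(10.41) − 2(22.52) = 70.56
  B: 0 + 1(10.41) = 10.41
  D: 0 + 1(22.52) = 22.52

22.5 mol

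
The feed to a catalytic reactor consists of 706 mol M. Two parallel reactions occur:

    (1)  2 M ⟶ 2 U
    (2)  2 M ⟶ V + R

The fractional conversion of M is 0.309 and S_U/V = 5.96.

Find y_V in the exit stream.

Conversion of M: M consumed = 0.309 × 706 = 218.2 mol = 2ξ₁ + 2ξ₂.
Selectivity: 2ξ₁ / (1ξ₂) = 5.96 → ξ₁ = 2.98 ξ₂.
Substitute: (2·2.98 + 2) ξ₂ = 218.2 → ξ₂ = 27.41 mol, ξ₁ = 81.67 mol.
Outlet amounts (n = n₀ + Σ ν·ξ):
  M: 706 − 2(81.67) − 2(27.41) = 487.8
  U: 0 + 2(81.67) = 163.3
  V: 0 + 1(27.41) = 27.41
  R: 0 + 1(27.41) = 27.41
Total out = 706 mol; y_V = 27.41 / 706 = 0.03882.

0.0388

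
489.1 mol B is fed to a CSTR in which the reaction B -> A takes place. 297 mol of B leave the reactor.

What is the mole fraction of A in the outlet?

0.393

For B: n = n₀ − 1ξ → 297 = 489.1 − 1ξ, giving ξ = 192.1 mol.
Outlet amounts (n = n₀ + ν ξ):
  B: 489.1 − 1(192.1) = 297
  A: 0 + 1(192.1) = 192.1
Total out = 489.1 mol; y_A = 192.1 / 489.1 = 0.3928.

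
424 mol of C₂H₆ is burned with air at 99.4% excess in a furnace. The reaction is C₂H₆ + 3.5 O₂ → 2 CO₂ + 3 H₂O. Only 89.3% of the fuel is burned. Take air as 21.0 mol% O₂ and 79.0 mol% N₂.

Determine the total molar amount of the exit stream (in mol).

Stoichiometric O₂ = 3.5 × 424 = 1484 mol; O₂ fed = 1484 × 1.994 = 2959 mol.
N₂ fed = 2959 × 79/21 = 11130 mol.
Fuel reacted = 0.893 × 424 → ξ = 378.6 mol.
Outlet (n = n₀ + ν ξ):
  C₂H₆: 424 − 1(378.6) = 45.37
  O₂: 2959 − 3.5(378.6) = 1634
  N₂: 11130 (inert)
  CO₂: 0 + 2(378.6) = 757.3
  H₂O: 0 + 3(378.6) = 1136
Total out = 45.37 + 1634 + 11130 + 757.3 + 1136 = 14700 mol.

14700 mol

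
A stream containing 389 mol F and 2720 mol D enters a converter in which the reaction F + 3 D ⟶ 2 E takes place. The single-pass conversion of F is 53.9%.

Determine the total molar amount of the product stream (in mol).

2690 mol

F reacted = 0.539 × 389 = 209.7 mol; ν_F = −1, so ξ = 209.7/1 = 209.7 mol.
Outlet amounts (n = n₀ + ν ξ):
  F: 389 − 1(209.7) = 179.3
  D: 2720 − 3(209.7) = 2091
  E: 0 + 2(209.7) = 419.3
Total out = 179.3 + 2091 + 419.3 = 2690 mol.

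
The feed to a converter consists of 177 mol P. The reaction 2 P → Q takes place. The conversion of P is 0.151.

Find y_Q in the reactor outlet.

0.0817

P reacted = 0.151 × 177 = 26.73 mol; ν_P = −2, so ξ = 26.73/2 = 13.36 mol.
Outlet amounts (n = n₀ + ν ξ):
  P: 177 − 2(13.36) = 150.3
  Q: 0 + 1(13.36) = 13.36
Total out = 163.6 mol; y_Q = 13.36 / 163.6 = 0.08167.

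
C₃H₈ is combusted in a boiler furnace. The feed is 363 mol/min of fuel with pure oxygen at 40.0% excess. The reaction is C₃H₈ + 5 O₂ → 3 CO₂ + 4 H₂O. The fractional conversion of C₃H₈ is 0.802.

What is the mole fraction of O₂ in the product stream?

Stoichiometric O₂ = 5 × 363 = 1815 mol/min; O₂ fed = 1815 × 1.400 = 2541 mol/min.
Fuel reacted = 0.802 × 363 → ξ = 291.1 mol/min.
Outlet (n = n₀ + ν ξ):
  C₃H₈: 363 − 1(291.1) = 71.87
  O₂: 2541 − 5(291.1) = 1085
  CO₂: 0 + 3(291.1) = 873.4
  H₂O: 0 + 4(291.1) = 1165
Total out = 3195 mol/min; y_O₂ = 1085 / 3195 = 0.3397.

0.34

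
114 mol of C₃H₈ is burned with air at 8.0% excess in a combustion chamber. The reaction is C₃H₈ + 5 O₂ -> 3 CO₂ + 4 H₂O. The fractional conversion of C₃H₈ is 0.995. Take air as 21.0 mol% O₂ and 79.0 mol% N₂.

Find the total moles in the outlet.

Stoichiometric O₂ = 5 × 114 = 570 mol; O₂ fed = 570 × 1.080 = 615.6 mol.
N₂ fed = 615.6 × 79/21 = 2316 mol.
Fuel reacted = 0.995 × 114 → ξ = 113.4 mol.
Outlet (n = n₀ + ν ξ):
  C₃H₈: 114 − 1(113.4) = 0.57
  O₂: 615.6 − 5(113.4) = 48.45
  N₂: 2316 (inert)
  CO₂: 0 + 3(113.4) = 340.3
  H₂O: 0 + 4(113.4) = 453.7
Total out = 0.57 + 48.45 + 2316 + 340.3 + 453.7 = 3159 mol.

3160 mol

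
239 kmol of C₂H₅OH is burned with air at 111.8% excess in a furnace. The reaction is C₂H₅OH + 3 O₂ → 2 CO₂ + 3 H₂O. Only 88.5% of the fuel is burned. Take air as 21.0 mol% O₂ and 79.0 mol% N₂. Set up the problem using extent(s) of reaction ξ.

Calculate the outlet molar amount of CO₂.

423 kmol

Stoichiometric O₂ = 3 × 239 = 717 kmol; O₂ fed = 717 × 2.118 = 1519 kmol.
N₂ fed = 1519 × 79/21 = 5713 kmol.
Fuel reacted = 0.885 × 239 → ξ = 211.5 kmol.
Outlet (n = n₀ + ν ξ):
  C₂H₅OH: 239 − 1(211.5) = 27.48
  O₂: 1519 − 3(211.5) = 884.1
  N₂: 5713 (inert)
  CO₂: 0 + 2(211.5) = 423
  H₂O: 0 + 3(211.5) = 634.5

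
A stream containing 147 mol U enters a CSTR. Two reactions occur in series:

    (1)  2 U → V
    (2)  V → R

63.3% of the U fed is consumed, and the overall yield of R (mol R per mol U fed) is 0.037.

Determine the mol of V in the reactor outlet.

Conversion of U: U consumed = 2ξ₁ = 0.633 × 147 → ξ₁ = 46.53 mol.
Yield of R: 1ξ₂ / 147 = 0.037 → ξ₂ = 5.439 mol.
Outlet amounts (n = n₀ + Σ ν·ξ):
  U: 147 − 2(46.53) = 53.95
  V: 0 + 1(46.53) − 1(5.439) = 41.09
  R: 0 + 1(5.439) = 5.439

41.1 mol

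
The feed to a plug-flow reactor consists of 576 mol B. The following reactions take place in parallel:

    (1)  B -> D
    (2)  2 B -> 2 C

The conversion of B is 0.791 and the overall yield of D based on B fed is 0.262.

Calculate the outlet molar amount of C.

Yield of D: 1ξ₁ / 576 = 0.262 → ξ₁ = 150.9 mol.
Conversion of B: 1ξ₁ + 2ξ₂ = 0.791 × 576 = 455.6 → ξ₂ = 152.4 mol.
Outlet amounts (n = n₀ + Σ ν·ξ):
  B: 576 − 1(150.9) − 2(152.4) = 120.4
  D: 0 + 1(150.9) = 150.9
  C: 0 + 2(152.4) = 304.7

305 mol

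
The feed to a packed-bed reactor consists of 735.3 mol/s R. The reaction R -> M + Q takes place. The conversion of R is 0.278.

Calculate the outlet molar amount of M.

R reacted = 0.278 × 735.3 = 204.4 mol/s; ν_R = −1, so ξ = 204.4/1 = 204.4 mol/s.
Outlet amounts (n = n₀ + ν ξ):
  R: 735.3 − 1(204.4) = 530.9
  M: 0 + 1(204.4) = 204.4
  Q: 0 + 1(204.4) = 204.4

204 mol/s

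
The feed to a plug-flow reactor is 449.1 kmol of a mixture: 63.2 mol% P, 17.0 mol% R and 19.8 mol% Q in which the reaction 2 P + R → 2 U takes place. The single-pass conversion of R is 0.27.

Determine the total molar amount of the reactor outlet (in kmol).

R reacted = 0.27 × 76.35 = 20.61 kmol; ν_R = −1, so ξ = 20.61/1 = 20.61 kmol.
Outlet amounts (n = n₀ + ν ξ):
  P: 283.8 − 2(20.61) = 242.6
  R: 76.35 − 1(20.61) = 55.73
  U: 0 + 2(20.61) = 41.23
  Q: 88.92 (inert)
Total out = 242.6 + 55.73 + 41.23 + 88.92 = 428.5 kmol.

428 kmol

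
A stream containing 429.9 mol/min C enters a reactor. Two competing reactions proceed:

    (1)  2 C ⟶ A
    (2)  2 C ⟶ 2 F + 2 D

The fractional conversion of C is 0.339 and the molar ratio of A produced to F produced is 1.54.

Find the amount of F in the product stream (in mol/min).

35.7 mol/min

Conversion of C: C consumed = 0.339 × 429.9 = 145.7 mol/min = 2ξ₁ + 2ξ₂.
Selectivity: 1ξ₁ / (2ξ₂) = 1.54 → ξ₁ = 3.08 ξ₂.
Substitute: (2·3.08 + 2) ξ₂ = 145.7 → ξ₂ = 17.86 mol/min, ξ₁ = 55.01 mol/min.
Outlet amounts (n = n₀ + Σ ν·ξ):
  C: 429.9 − 2(55.01) − 2(17.86) = 284.2
  A: 0 + 1(55.01) = 55.01
  F: 0 + 2(17.86) = 35.72
  D: 0 + 2(17.86) = 35.72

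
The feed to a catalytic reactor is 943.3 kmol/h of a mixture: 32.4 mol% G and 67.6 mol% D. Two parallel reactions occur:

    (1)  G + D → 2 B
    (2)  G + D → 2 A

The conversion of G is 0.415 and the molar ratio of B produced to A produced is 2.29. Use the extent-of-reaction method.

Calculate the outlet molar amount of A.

Conversion of G: G consumed = 0.415 × 305.6 = 126.8 kmol/h = 1ξ₁ + 1ξ₂.
Selectivity: 2ξ₁ / (2ξ₂) = 2.29 → ξ₁ = 2.29 ξ₂.
Substitute: (1·2.29 + 1) ξ₂ = 126.8 → ξ₂ = 38.55 kmol/h, ξ₁ = 88.28 kmol/h.
Outlet amounts (n = n₀ + Σ ν·ξ):
  G: 305.6 − 1(88.28) − 1(38.55) = 178.8
  D: 637.7 − 1(88.28) − 1(38.55) = 510.8
  B: 0 + 2(88.28) = 176.6
  A: 0 + 2(38.55) = 77.1

77.1 kmol/h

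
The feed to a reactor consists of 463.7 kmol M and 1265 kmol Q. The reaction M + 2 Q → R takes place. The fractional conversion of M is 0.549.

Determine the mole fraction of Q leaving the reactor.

0.62

M reacted = 0.549 × 463.7 = 254.6 kmol; ν_M = −1, so ξ = 254.6/1 = 254.6 kmol.
Outlet amounts (n = n₀ + ν ξ):
  M: 463.7 − 1(254.6) = 209.1
  Q: 1265 − 2(254.6) = 755.9
  R: 0 + 1(254.6) = 254.6
Total out = 1220 kmol; y_Q = 755.9 / 1220 = 0.6198.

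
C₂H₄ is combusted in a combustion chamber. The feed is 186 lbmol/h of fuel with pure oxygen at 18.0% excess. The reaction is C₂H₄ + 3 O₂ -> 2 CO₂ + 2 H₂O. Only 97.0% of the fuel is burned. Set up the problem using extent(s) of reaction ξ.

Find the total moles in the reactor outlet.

844 lbmol/h

Stoichiometric O₂ = 3 × 186 = 558 lbmol/h; O₂ fed = 558 × 1.180 = 658.4 lbmol/h.
Fuel reacted = 0.97 × 186 → ξ = 180.4 lbmol/h.
Outlet (n = n₀ + ν ξ):
  C₂H₄: 186 − 1(180.4) = 5.58
  O₂: 658.4 − 3(180.4) = 117.2
  CO₂: 0 + 2(180.4) = 360.8
  H₂O: 0 + 2(180.4) = 360.8
Total out = 5.58 + 117.2 + 360.8 + 360.8 = 844.4 lbmol/h.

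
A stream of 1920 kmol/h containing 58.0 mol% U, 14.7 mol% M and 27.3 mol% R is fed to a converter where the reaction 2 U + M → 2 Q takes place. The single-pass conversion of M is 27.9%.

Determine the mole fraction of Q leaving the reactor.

0.0855

M reacted = 0.279 × 282.2 = 78.74 kmol/h; ν_M = −1, so ξ = 78.74/1 = 78.74 kmol/h.
Outlet amounts (n = n₀ + ν ξ):
  U: 1114 − 2(78.74) = 956.1
  M: 282.2 − 1(78.74) = 203.5
  Q: 0 + 2(78.74) = 157.5
  R: 524.2 (inert)
Total out = 1841 kmol/h; y_Q = 157.5 / 1841 = 0.08553.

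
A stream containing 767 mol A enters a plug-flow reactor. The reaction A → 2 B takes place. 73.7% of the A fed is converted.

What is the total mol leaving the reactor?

1330 mol

A reacted = 0.737 × 767 = 565.3 mol; ν_A = −1, so ξ = 565.3/1 = 565.3 mol.
Outlet amounts (n = n₀ + ν ξ):
  A: 767 − 1(565.3) = 201.7
  B: 0 + 2(565.3) = 1131
Total out = 201.7 + 1131 = 1332 mol.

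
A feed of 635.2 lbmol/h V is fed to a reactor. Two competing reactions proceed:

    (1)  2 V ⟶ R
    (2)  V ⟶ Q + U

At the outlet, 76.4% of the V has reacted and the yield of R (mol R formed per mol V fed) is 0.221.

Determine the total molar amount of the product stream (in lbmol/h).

Yield of R: 1ξ₁ / 635.2 = 0.221 → ξ₁ = 140.4 lbmol/h.
Conversion of V: 2ξ₁ + 1ξ₂ = 0.764 × 635.2 = 485.3 → ξ₂ = 204.5 lbmol/h.
Outlet amounts (n = n₀ + Σ ν·ξ):
  V: 635.2 − 2(140.4) − 1(204.5) = 149.9
  R: 0 + 1(140.4) = 140.4
  Q: 0 + 1(204.5) = 204.5
  U: 0 + 1(204.5) = 204.5
Total out = 149.9 + 140.4 + 204.5 + 204.5 = 699.4 lbmol/h.

699 lbmol/h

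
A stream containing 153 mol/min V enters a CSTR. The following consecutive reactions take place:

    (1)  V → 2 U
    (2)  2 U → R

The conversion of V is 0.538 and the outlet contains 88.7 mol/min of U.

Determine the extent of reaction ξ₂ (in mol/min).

Conversion of V: V consumed = 1ξ₁ = 0.538 × 153 → ξ₁ = 82.31 mol/min.
U balance: n_U = 0 + 2ξ₁ − 2ξ₂ = 88.7 → ξ₂ = (2·82.31 − 88.7)/2 = 37.96 mol/min.
Outlet amounts (n = n₀ + Σ ν·ξ):
  V: 153 − 1(82.31) = 70.69
  U: 0 + 2(82.31) − 2(37.96) = 88.7
  R: 0 + 1(37.96) = 37.96

ξ₂ = 38 mol/min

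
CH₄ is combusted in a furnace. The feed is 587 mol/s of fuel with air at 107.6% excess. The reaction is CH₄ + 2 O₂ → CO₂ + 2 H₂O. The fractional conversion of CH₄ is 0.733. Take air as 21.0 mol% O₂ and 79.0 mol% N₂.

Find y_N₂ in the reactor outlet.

0.752

Stoichiometric O₂ = 2 × 587 = 1174 mol/s; O₂ fed = 1174 × 2.076 = 2437 mol/s.
N₂ fed = 2437 × 79/21 = 9169 mol/s.
Fuel reacted = 0.733 × 587 → ξ = 430.3 mol/s.
Outlet (n = n₀ + ν ξ):
  CH₄: 587 − 1(430.3) = 156.7
  O₂: 2437 − 2(430.3) = 1577
  N₂: 9169 (inert)
  CO₂: 0 + 1(430.3) = 430.3
  H₂O: 0 + 2(430.3) = 860.5
Total out = 12190 mol/s; y_N₂ = 9169 / 12190 = 0.752.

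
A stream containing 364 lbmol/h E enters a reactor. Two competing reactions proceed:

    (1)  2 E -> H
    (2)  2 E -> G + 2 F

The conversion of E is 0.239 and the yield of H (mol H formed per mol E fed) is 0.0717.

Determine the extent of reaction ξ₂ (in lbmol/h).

Yield of H: 1ξ₁ / 364 = 0.0717 → ξ₁ = 26.1 lbmol/h.
Conversion of E: 2ξ₁ + 2ξ₂ = 0.239 × 364 = 87 → ξ₂ = 17.4 lbmol/h.
Outlet amounts (n = n₀ + Σ ν·ξ):
  E: 364 − 2(26.1) − 2(17.4) = 277
  H: 0 + 1(26.1) = 26.1
  G: 0 + 1(17.4) = 17.4
  F: 0 + 2(17.4) = 34.8

ξ₂ = 17.4 lbmol/h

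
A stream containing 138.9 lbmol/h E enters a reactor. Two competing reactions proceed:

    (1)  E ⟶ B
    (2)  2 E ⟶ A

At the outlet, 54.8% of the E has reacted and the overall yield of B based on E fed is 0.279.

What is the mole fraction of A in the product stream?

0.155

Yield of B: 1ξ₁ / 138.9 = 0.279 → ξ₁ = 38.75 lbmol/h.
Conversion of E: 1ξ₁ + 2ξ₂ = 0.548 × 138.9 = 76.12 → ξ₂ = 18.68 lbmol/h.
Outlet amounts (n = n₀ + Σ ν·ξ):
  E: 138.9 − 1(38.75) − 2(18.68) = 62.78
  B: 0 + 1(38.75) = 38.75
  A: 0 + 1(18.68) = 18.68
Total out = 120.2 lbmol/h; y_A = 18.68 / 120.2 = 0.1554.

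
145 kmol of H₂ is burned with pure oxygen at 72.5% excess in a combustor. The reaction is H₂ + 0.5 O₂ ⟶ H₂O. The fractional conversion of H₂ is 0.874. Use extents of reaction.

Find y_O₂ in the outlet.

Stoichiometric O₂ = 0.5 × 145 = 72.5 kmol; O₂ fed = 72.5 × 1.725 = 125.1 kmol.
Fuel reacted = 0.874 × 145 → ξ = 126.7 kmol.
Outlet (n = n₀ + ν ξ):
  H₂: 145 − 1(126.7) = 18.27
  O₂: 125.1 − 0.5(126.7) = 61.7
  H₂O: 0 + 1(126.7) = 126.7
Total out = 206.7 kmol; y_O₂ = 61.7 / 206.7 = 0.2985.

0.298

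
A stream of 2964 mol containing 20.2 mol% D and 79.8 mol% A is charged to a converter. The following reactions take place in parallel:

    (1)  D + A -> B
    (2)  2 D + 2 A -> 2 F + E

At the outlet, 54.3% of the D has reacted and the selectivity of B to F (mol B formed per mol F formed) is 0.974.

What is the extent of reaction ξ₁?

Conversion of D: D consumed = 0.543 × 598.7 = 325.1 mol = 1ξ₁ + 2ξ₂.
Selectivity: 1ξ₁ / (2ξ₂) = 0.974 → ξ₁ = 1.948 ξ₂.
Substitute: (1·1.948 + 2) ξ₂ = 325.1 → ξ₂ = 82.35 mol, ξ₁ = 160.4 mol.
Outlet amounts (n = n₀ + Σ ν·ξ):
  D: 598.7 − 1(160.4) − 2(82.35) = 273.6
  A: 2365 − 1(160.4) − 2(82.35) = 2040
  B: 0 + 1(160.4) = 160.4
  F: 0 + 2(82.35) = 164.7
  E: 0 + 1(82.35) = 82.35

ξ₁ = 160 mol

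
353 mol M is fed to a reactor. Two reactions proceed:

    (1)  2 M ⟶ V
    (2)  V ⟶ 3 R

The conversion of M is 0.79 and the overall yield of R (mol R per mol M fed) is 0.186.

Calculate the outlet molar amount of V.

Conversion of M: M consumed = 2ξ₁ = 0.79 × 353 → ξ₁ = 139.4 mol.
Yield of R: 3ξ₂ / 353 = 0.186 → ξ₂ = 21.89 mol.
Outlet amounts (n = n₀ + Σ ν·ξ):
  M: 353 − 2(139.4) = 74.13
  V: 0 + 1(139.4) − 1(21.89) = 117.5
  R: 0 + 3(21.89) = 65.66

118 mol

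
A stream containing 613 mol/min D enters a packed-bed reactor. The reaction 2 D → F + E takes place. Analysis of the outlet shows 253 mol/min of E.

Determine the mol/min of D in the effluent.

For E: n = n₀ + 1ξ → 253 = 0 + 1ξ, giving ξ = 253 mol/min.
Outlet amounts (n = n₀ + ν ξ):
  D: 613 − 2(253) = 107
  F: 0 + 1(253) = 253
  E: 0 + 1(253) = 253

107 mol/min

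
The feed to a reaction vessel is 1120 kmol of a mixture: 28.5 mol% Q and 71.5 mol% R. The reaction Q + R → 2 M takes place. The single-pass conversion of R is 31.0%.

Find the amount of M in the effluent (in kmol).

496 kmol

R reacted = 0.31 × 800.8 = 248.2 kmol; ν_R = −1, so ξ = 248.2/1 = 248.2 kmol.
Outlet amounts (n = n₀ + ν ξ):
  Q: 319.2 − 1(248.2) = 70.95
  R: 800.8 − 1(248.2) = 552.6
  M: 0 + 2(248.2) = 496.5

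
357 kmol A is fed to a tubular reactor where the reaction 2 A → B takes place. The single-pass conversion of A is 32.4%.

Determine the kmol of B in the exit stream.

57.8 kmol

A reacted = 0.324 × 357 = 115.7 kmol; ν_A = −2, so ξ = 115.7/2 = 57.83 kmol.
Outlet amounts (n = n₀ + ν ξ):
  A: 357 − 2(57.83) = 241.3
  B: 0 + 1(57.83) = 57.83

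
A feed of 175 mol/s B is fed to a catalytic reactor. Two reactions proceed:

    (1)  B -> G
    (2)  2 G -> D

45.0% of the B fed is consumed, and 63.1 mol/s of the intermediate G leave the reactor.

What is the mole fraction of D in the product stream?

0.0468

Conversion of B: B consumed = 1ξ₁ = 0.45 × 175 → ξ₁ = 78.75 mol/s.
G balance: n_G = 0 + 1ξ₁ − 2ξ₂ = 63.1 → ξ₂ = (1·78.75 − 63.1)/2 = 7.825 mol/s.
Outlet amounts (n = n₀ + Σ ν·ξ):
  B: 175 − 1(78.75) = 96.25
  G: 0 + 1(78.75) − 2(7.825) = 63.1
  D: 0 + 1(7.825) = 7.825
Total out = 167.2 mol/s; y_D = 7.825 / 167.2 = 0.04681.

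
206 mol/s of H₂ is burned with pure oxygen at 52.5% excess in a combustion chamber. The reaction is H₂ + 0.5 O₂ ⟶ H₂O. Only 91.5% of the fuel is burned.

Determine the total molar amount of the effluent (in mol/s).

Stoichiometric O₂ = 0.5 × 206 = 103 mol/s; O₂ fed = 103 × 1.525 = 157.1 mol/s.
Fuel reacted = 0.915 × 206 → ξ = 188.5 mol/s.
Outlet (n = n₀ + ν ξ):
  H₂: 206 − 1(188.5) = 17.51
  O₂: 157.1 − 0.5(188.5) = 62.83
  H₂O: 0 + 1(188.5) = 188.5
Total out = 17.51 + 62.83 + 188.5 = 268.8 mol/s.

269 mol/s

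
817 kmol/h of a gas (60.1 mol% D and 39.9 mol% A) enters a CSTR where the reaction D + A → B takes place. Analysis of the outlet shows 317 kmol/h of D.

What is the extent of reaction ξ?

ξ = 174 kmol/h

For D: n = n₀ − 1ξ → 317 = 491 − 1ξ, giving ξ = 174 kmol/h.
Outlet amounts (n = n₀ + ν ξ):
  D: 491 − 1(174) = 317
  A: 326 − 1(174) = 152
  B: 0 + 1(174) = 174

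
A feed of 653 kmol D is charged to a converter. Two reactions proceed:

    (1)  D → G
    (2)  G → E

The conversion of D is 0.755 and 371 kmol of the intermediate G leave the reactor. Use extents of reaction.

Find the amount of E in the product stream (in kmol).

Conversion of D: D consumed = 1ξ₁ = 0.755 × 653 → ξ₁ = 493 kmol.
G balance: n_G = 0 + 1ξ₁ − 1ξ₂ = 371 → ξ₂ = (1·493 − 371)/1 = 122 kmol.
Outlet amounts (n = n₀ + Σ ν·ξ):
  D: 653 − 1(493) = 160
  G: 0 + 1(493) − 1(122) = 371
  E: 0 + 1(122) = 122

122 kmol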